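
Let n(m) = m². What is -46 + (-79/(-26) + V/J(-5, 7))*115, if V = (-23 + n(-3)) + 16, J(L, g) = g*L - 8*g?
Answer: 54763/182 ≈ 300.90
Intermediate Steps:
J(L, g) = -8*g + L*g (J(L, g) = L*g - 8*g = -8*g + L*g)
V = 2 (V = (-23 + (-3)²) + 16 = (-23 + 9) + 16 = -14 + 16 = 2)
-46 + (-79/(-26) + V/J(-5, 7))*115 = -46 + (-79/(-26) + 2/((7*(-8 - 5))))*115 = -46 + (-79*(-1/26) + 2/((7*(-13))))*115 = -46 + (79/26 + 2/(-91))*115 = -46 + (79/26 + 2*(-1/91))*115 = -46 + (79/26 - 2/91)*115 = -46 + (549/182)*115 = -46 + 63135/182 = 54763/182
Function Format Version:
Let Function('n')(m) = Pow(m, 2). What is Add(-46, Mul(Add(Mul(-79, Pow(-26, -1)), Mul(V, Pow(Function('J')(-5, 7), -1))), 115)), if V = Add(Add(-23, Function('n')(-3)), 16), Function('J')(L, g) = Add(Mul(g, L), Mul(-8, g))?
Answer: Rational(54763, 182) ≈ 300.90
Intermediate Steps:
Function('J')(L, g) = Add(Mul(-8, g), Mul(L, g)) (Function('J')(L, g) = Add(Mul(L, g), Mul(-8, g)) = Add(Mul(-8, g), Mul(L, g)))
V = 2 (V = Add(Add(-23, Pow(-3, 2)), 16) = Add(Add(-23, 9), 16) = Add(-14, 16) = 2)
Add(-46, Mul(Add(Mul(-79, Pow(-26, -1)), Mul(V, Pow(Function('J')(-5, 7), -1))), 115)) = Add(-46, Mul(Add(Mul(-79, Pow(-26, -1)), Mul(2, Pow(Mul(7, Add(-8, -5)), -1))), 115)) = Add(-46, Mul(Add(Mul(-79, Rational(-1, 26)), Mul(2, Pow(Mul(7, -13), -1))), 115)) = Add(-46, Mul(Add(Rational(79, 26), Mul(2, Pow(-91, -1))), 115)) = Add(-46, Mul(Add(Rational(79, 26), Mul(2, Rational(-1, 91))), 115)) = Add(-46, Mul(Add(Rational(79, 26), Rational(-2, 91)), 115)) = Add(-46, Mul(Rational(549, 182), 115)) = Add(-46, Rational(63135, 182)) = Rational(54763, 182)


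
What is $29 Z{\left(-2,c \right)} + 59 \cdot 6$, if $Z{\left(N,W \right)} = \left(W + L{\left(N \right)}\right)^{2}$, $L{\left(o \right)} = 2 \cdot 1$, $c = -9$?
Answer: $1775$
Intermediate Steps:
$L{\left(o \right)} = 2$
$Z{\left(N,W \right)} = \left(2 + W\right)^{2}$ ($Z{\left(N,W \right)} = \left(W + 2\right)^{2} = \left(2 + W\right)^{2}$)
$29 Z{\left(-2,c \right)} + 59 \cdot 6 = 29 \left(2 - 9\right)^{2} + 59 \cdot 6 = 29 \left(-7\right)^{2} + 354 = 29 \cdot 49 + 354 = 1421 + 354 = 1775$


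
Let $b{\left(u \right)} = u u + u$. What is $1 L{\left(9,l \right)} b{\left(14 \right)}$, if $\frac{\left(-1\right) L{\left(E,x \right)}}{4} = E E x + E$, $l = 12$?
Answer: $-824040$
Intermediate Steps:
$b{\left(u \right)} = u + u^{2}$ ($b{\left(u \right)} = u^{2} + u = u + u^{2}$)
$L{\left(E,x \right)} = - 4 E - 4 x E^{2}$ ($L{\left(E,x \right)} = - 4 \left(E E x + E\right) = - 4 \left(E^{2} x + E\right) = - 4 \left(x E^{2} + E\right) = - 4 \left(E + x E^{2}\right) = - 4 E - 4 x E^{2}$)
$1 L{\left(9,l \right)} b{\left(14 \right)} = 1 \left(\left(-4\right) 9 \left(1 + 9 \cdot 12\right)\right) 14 \left(1 + 14\right) = 1 \left(\left(-4\right) 9 \left(1 + 108\right)\right) 14 \cdot 15 = 1 \left(\left(-4\right) 9 \cdot 109\right) 210 = 1 \left(-3924\right) 210 = \left(-3924\right) 210 = -824040$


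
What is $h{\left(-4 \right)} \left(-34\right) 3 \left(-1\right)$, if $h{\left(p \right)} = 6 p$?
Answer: $-2448$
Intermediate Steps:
$h{\left(-4 \right)} \left(-34\right) 3 \left(-1\right) = 6 \left(-4\right) \left(-34\right) 3 \left(-1\right) = \left(-24\right) \left(-34\right) \left(-3\right) = 816 \left(-3\right) = -2448$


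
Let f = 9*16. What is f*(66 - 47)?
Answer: 2736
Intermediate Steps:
f = 144
f*(66 - 47) = 144*(66 - 47) = 144*19 = 2736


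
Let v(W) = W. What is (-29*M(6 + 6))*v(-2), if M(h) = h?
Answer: 696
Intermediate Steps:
(-29*M(6 + 6))*v(-2) = -29*(6 + 6)*(-2) = -29*12*(-2) = -348*(-2) = 696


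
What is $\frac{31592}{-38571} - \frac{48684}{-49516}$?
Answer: $\frac{78370273}{477470409} \approx 0.16414$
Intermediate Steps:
$\frac{31592}{-38571} - \frac{48684}{-49516} = 31592 \left(- \frac{1}{38571}\right) - - \frac{12171}{12379} = - \frac{31592}{38571} + \frac{12171}{12379} = \frac{78370273}{477470409}$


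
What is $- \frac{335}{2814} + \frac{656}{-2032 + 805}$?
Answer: $- \frac{3743}{5726} \approx -0.65368$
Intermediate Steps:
$- \frac{335}{2814} + \frac{656}{-2032 + 805} = \left(-335\right) \frac{1}{2814} + \frac{656}{-1227} = - \frac{5}{42} + 656 \left(- \frac{1}{1227}\right) = - \frac{5}{42} - \frac{656}{1227} = - \frac{3743}{5726}$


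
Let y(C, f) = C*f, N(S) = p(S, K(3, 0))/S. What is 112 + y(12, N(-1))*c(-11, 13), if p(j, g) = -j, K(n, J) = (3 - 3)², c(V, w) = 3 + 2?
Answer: 52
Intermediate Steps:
c(V, w) = 5
K(n, J) = 0 (K(n, J) = 0² = 0)
N(S) = -1 (N(S) = (-S)/S = -1)
112 + y(12, N(-1))*c(-11, 13) = 112 + (12*(-1))*5 = 112 - 12*5 = 112 - 60 = 52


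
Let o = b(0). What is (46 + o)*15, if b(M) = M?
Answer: 690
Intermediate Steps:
o = 0
(46 + o)*15 = (46 + 0)*15 = 46*15 = 690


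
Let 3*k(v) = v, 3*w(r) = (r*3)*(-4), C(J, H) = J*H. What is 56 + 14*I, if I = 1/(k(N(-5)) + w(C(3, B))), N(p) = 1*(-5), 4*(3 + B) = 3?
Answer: 2149/38 ≈ 56.553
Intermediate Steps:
B = -9/4 (B = -3 + (1/4)*3 = -3 + 3/4 = -9/4 ≈ -2.2500)
N(p) = -5
C(J, H) = H*J
w(r) = -4*r (w(r) = ((r*3)*(-4))/3 = ((3*r)*(-4))/3 = (-12*r)/3 = -4*r)
k(v) = v/3
I = 3/76 (I = 1/((1/3)*(-5) - (-9)*3) = 1/(-5/3 - 4*(-27/4)) = 1/(-5/3 + 27) = 1/(76/3) = 3/76 ≈ 0.039474)
56 + 14*I = 56 + 14*(3/76) = 56 + 21/38 = 2149/38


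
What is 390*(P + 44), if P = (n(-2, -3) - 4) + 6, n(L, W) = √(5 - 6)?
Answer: 17940 + 390*I ≈ 17940.0 + 390.0*I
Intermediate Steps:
n(L, W) = I (n(L, W) = √(-1) = I)
P = 2 + I (P = (I - 4) + 6 = (-4 + I) + 6 = 2 + I ≈ 2.0 + 1.0*I)
390*(P + 44) = 390*((2 + I) + 44) = 390*(46 + I) = 17940 + 390*I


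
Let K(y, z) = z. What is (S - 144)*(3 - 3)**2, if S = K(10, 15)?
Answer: 0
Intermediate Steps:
S = 15
(S - 144)*(3 - 3)**2 = (15 - 144)*(3 - 3)**2 = -129*0**2 = -129*0 = 0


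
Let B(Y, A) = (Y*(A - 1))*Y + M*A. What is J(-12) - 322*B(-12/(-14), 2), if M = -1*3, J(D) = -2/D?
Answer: 71215/42 ≈ 1695.6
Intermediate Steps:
M = -3
B(Y, A) = -3*A + Y²*(-1 + A) (B(Y, A) = (Y*(A - 1))*Y - 3*A = (Y*(-1 + A))*Y - 3*A = Y²*(-1 + A) - 3*A = -3*A + Y²*(-1 + A))
J(-12) - 322*B(-12/(-14), 2) = -2/(-12) - 322*(-(-12/(-14))² - 3*2 + 2*(-12/(-14))²) = -2*(-1/12) - 322*(-(-12*(-1/14))² - 6 + 2*(-12*(-1/14))²) = ⅙ - 322*(-(6/7)² - 6 + 2*(6/7)²) = ⅙ - 322*(-1*36/49 - 6 + 2*(36/49)) = ⅙ - 322*(-36/49 - 6 + 72/49) = ⅙ - 322*(-258/49) = ⅙ + 11868/7 = 71215/42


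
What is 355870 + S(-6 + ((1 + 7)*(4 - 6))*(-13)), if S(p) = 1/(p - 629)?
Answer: 151956489/427 ≈ 3.5587e+5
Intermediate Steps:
S(p) = 1/(-629 + p)
355870 + S(-6 + ((1 + 7)*(4 - 6))*(-13)) = 355870 + 1/(-629 + (-6 + ((1 + 7)*(4 - 6))*(-13))) = 355870 + 1/(-629 + (-6 + (8*(-2))*(-13))) = 355870 + 1/(-629 + (-6 - 16*(-13))) = 355870 + 1/(-629 + (-6 + 208)) = 355870 + 1/(-629 + 202) = 355870 + 1/(-427) = 355870 - 1/427 = 151956489/427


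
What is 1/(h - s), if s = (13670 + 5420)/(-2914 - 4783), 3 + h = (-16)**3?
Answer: -7697/31530913 ≈ -0.00024411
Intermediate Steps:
h = -4099 (h = -3 + (-16)**3 = -3 - 4096 = -4099)
s = -19090/7697 (s = 19090/(-7697) = 19090*(-1/7697) = -19090/7697 ≈ -2.4802)
1/(h - s) = 1/(-4099 - 1*(-19090/7697)) = 1/(-4099 + 19090/7697) = 1/(-31530913/7697) = -7697/31530913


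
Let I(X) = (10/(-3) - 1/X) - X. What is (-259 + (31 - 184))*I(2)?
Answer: 7210/3 ≈ 2403.3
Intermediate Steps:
I(X) = -10/3 - X - 1/X (I(X) = (10*(-1/3) - 1/X) - X = (-10/3 - 1/X) - X = -10/3 - X - 1/X)
(-259 + (31 - 184))*I(2) = (-259 + (31 - 184))*(-10/3 - 1*2 - 1/2) = (-259 - 153)*(-10/3 - 2 - 1*1/2) = -412*(-10/3 - 2 - 1/2) = -412*(-35/6) = 7210/3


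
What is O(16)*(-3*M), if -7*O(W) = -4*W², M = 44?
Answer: -135168/7 ≈ -19310.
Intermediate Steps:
O(W) = 4*W²/7 (O(W) = -(-4)*W²/7 = 4*W²/7)
O(16)*(-3*M) = ((4/7)*16²)*(-3*44) = ((4/7)*256)*(-132) = (1024/7)*(-132) = -135168/7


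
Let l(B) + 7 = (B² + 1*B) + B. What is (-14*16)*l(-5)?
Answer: -1792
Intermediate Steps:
l(B) = -7 + B² + 2*B (l(B) = -7 + ((B² + 1*B) + B) = -7 + ((B² + B) + B) = -7 + ((B + B²) + B) = -7 + (B² + 2*B) = -7 + B² + 2*B)
(-14*16)*l(-5) = (-14*16)*(-7 + (-5)² + 2*(-5)) = -224*(-7 + 25 - 10) = -224*8 = -1792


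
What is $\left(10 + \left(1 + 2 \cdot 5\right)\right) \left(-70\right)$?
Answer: $-1470$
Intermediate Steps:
$\left(10 + \left(1 + 2 \cdot 5\right)\right) \left(-70\right) = \left(10 + \left(1 + 10\right)\right) \left(-70\right) = \left(10 + 11\right) \left(-70\right) = 21 \left(-70\right) = -1470$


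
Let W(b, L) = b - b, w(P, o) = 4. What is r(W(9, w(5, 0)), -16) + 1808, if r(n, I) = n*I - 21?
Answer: 1787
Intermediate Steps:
W(b, L) = 0
r(n, I) = -21 + I*n (r(n, I) = I*n - 21 = -21 + I*n)
r(W(9, w(5, 0)), -16) + 1808 = (-21 - 16*0) + 1808 = (-21 + 0) + 1808 = -21 + 1808 = 1787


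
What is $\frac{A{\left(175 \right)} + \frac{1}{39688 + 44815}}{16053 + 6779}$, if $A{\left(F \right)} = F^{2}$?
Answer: $\frac{323488047}{241171562} \approx 1.3413$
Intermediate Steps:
$\frac{A{\left(175 \right)} + \frac{1}{39688 + 44815}}{16053 + 6779} = \frac{175^{2} + \frac{1}{39688 + 44815}}{16053 + 6779} = \frac{30625 + \frac{1}{84503}}{22832} = \left(30625 + \frac{1}{84503}\right) \frac{1}{22832} = \frac{2587904376}{84503} \cdot \frac{1}{22832} = \frac{323488047}{241171562}$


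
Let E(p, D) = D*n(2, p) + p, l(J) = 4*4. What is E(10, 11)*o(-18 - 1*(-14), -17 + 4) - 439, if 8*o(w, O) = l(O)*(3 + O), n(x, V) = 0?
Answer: -639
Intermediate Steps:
l(J) = 16
E(p, D) = p (E(p, D) = D*0 + p = 0 + p = p)
o(w, O) = 6 + 2*O (o(w, O) = (16*(3 + O))/8 = (48 + 16*O)/8 = 6 + 2*O)
E(10, 11)*o(-18 - 1*(-14), -17 + 4) - 439 = 10*(6 + 2*(-17 + 4)) - 439 = 10*(6 + 2*(-13)) - 439 = 10*(6 - 26) - 439 = 10*(-20) - 439 = -200 - 439 = -639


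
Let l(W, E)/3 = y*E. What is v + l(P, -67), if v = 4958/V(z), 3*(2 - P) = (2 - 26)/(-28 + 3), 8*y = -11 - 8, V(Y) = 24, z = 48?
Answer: 16415/24 ≈ 683.96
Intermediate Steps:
y = -19/8 (y = (-11 - 8)/8 = (1/8)*(-19) = -19/8 ≈ -2.3750)
P = 42/25 (P = 2 - (2 - 26)/(3*(-28 + 3)) = 2 - (-8)/(-25) = 2 - (-8)*(-1)/25 = 2 - 1/3*24/25 = 2 - 8/25 = 42/25 ≈ 1.6800)
l(W, E) = -57*E/8 (l(W, E) = 3*(-19*E/8) = -57*E/8)
v = 2479/12 (v = 4958/24 = 4958*(1/24) = 2479/12 ≈ 206.58)
v + l(P, -67) = 2479/12 - 57/8*(-67) = 2479/12 + 3819/8 = 16415/24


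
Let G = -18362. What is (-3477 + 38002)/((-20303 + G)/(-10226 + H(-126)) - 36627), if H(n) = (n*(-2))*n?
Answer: -1449290450/1537489541 ≈ -0.94263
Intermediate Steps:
H(n) = -2*n**2 (H(n) = (-2*n)*n = -2*n**2)
(-3477 + 38002)/((-20303 + G)/(-10226 + H(-126)) - 36627) = (-3477 + 38002)/((-20303 - 18362)/(-10226 - 2*(-126)**2) - 36627) = 34525/(-38665/(-10226 - 2*15876) - 36627) = 34525/(-38665/(-10226 - 31752) - 36627) = 34525/(-38665/(-41978) - 36627) = 34525/(-38665*(-1/41978) - 36627) = 34525/(38665/41978 - 36627) = 34525/(-1537489541/41978) = 34525*(-41978/1537489541) = -1449290450/1537489541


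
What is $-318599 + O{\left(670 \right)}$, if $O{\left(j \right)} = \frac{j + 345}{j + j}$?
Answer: $- \frac{85384329}{268} \approx -3.186 \cdot 10^{5}$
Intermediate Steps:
$O{\left(j \right)} = \frac{345 + j}{2 j}$
$-318599 + O{\left(670 \right)} = -318599 + \frac{345 + 670}{2 \cdot 670} = -318599 + \frac{1}{2} \cdot \frac{1}{670} \cdot 1015 = -318599 + \frac{203}{268} = - \frac{85384329}{268}$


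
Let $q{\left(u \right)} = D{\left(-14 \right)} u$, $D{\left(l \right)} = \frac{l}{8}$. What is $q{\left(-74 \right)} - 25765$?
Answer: $- \frac{51271}{2} \approx -25636.0$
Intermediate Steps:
$D{\left(l \right)} = \frac{l}{8}$ ($D{\left(l \right)} = l \frac{1}{8} = \frac{l}{8}$)
$q{\left(u \right)} = - \frac{7 u}{4}$ ($q{\left(u \right)} = \frac{1}{8} \left(-14\right) u = - \frac{7 u}{4}$)
$q{\left(-74 \right)} - 25765 = \left(- \frac{7}{4}\right) \left(-74\right) - 25765 = \frac{259}{2} - 25765 = - \frac{51271}{2}$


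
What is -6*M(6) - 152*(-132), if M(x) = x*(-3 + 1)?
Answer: 20136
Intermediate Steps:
M(x) = -2*x (M(x) = x*(-2) = -2*x)
-6*M(6) - 152*(-132) = -(-12)*6 - 152*(-132) = -6*(-12) + 20064 = 72 + 20064 = 20136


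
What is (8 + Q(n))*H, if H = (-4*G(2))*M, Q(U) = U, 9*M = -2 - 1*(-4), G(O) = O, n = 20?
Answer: -448/9 ≈ -49.778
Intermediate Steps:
M = 2/9 (M = (-2 - 1*(-4))/9 = (-2 + 4)/9 = (⅑)*2 = 2/9 ≈ 0.22222)
H = -16/9 (H = -4*2*(2/9) = -8*2/9 = -16/9 ≈ -1.7778)
(8 + Q(n))*H = (8 + 20)*(-16/9) = 28*(-16/9) = -448/9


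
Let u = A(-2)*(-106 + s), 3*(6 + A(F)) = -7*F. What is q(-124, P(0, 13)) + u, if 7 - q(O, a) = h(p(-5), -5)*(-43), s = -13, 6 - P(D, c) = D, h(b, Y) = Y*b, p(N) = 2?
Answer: -793/3 ≈ -264.33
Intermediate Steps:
A(F) = -6 - 7*F/3 (A(F) = -6 + (-7*F)/3 = -6 - 7*F/3)
P(D, c) = 6 - D
q(O, a) = -423 (q(O, a) = 7 - (-5*2)*(-43) = 7 - (-10)*(-43) = 7 - 1*430 = 7 - 430 = -423)
u = 476/3 (u = (-6 - 7/3*(-2))*(-106 - 13) = (-6 + 14/3)*(-119) = -4/3*(-119) = 476/3 ≈ 158.67)
q(-124, P(0, 13)) + u = -423 + 476/3 = -793/3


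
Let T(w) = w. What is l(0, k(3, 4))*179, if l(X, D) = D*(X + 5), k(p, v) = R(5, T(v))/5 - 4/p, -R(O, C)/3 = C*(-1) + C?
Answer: -3580/3 ≈ -1193.3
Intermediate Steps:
R(O, C) = 0 (R(O, C) = -3*(C*(-1) + C) = -3*(-C + C) = -3*0 = 0)
k(p, v) = -4/p (k(p, v) = 0/5 - 4/p = 0*(1/5) - 4/p = 0 - 4/p = -4/p)
l(X, D) = D*(5 + X)
l(0, k(3, 4))*179 = ((-4/3)*(5 + 0))*179 = (-4*1/3*5)*179 = -4/3*5*179 = -20/3*179 = -3580/3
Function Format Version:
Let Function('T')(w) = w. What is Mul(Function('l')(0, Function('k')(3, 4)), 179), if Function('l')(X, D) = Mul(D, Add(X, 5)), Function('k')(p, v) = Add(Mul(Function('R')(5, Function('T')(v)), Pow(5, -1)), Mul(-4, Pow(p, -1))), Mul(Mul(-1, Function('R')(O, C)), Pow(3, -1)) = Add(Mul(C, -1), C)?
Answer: Rational(-3580, 3) ≈ -1193.3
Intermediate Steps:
Function('R')(O, C) = 0 (Function('R')(O, C) = Mul(-3, Add(Mul(C, -1), C)) = Mul(-3, Add(Mul(-1, C), C)) = Mul(-3, 0) = 0)
Function('k')(p, v) = Mul(-4, Pow(p, -1)) (Function('k')(p, v) = Add(Mul(0, Pow(5, -1)), Mul(-4, Pow(p, -1))) = Add(Mul(0, Rational(1, 5)), Mul(-4, Pow(p, -1))) = Add(0, Mul(-4, Pow(p, -1))) = Mul(-4, Pow(p, -1)))
Function('l')(X, D) = Mul(D, Add(5, X))
Mul(Function('l')(0, Function('k')(3, 4)), 179) = Mul(Mul(Mul(-4, Pow(3, -1)), Add(5, 0)), 179) = Mul(Mul(Mul(-4, Rational(1, 3)), 5), 179) = Mul(Mul(Rational(-4, 3), 5), 179) = Mul(Rational(-20, 3), 179) = Rational(-3580, 3)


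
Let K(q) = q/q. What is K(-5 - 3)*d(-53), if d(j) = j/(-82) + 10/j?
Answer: 1989/4346 ≈ 0.45766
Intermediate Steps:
d(j) = 10/j - j/82 (d(j) = j*(-1/82) + 10/j = -j/82 + 10/j = 10/j - j/82)
K(q) = 1
K(-5 - 3)*d(-53) = 1*(10/(-53) - 1/82*(-53)) = 1*(10*(-1/53) + 53/82) = 1*(-10/53 + 53/82) = 1*(1989/4346) = 1989/4346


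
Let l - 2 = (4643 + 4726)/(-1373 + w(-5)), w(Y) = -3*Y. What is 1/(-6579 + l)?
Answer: -1358/8940935 ≈ -0.00015189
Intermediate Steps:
l = -6653/1358 (l = 2 + (4643 + 4726)/(-1373 - 3*(-5)) = 2 + 9369/(-1373 + 15) = 2 + 9369/(-1358) = 2 + 9369*(-1/1358) = 2 - 9369/1358 = -6653/1358 ≈ -4.8991)
1/(-6579 + l) = 1/(-6579 - 6653/1358) = 1/(-8940935/1358) = -1358/8940935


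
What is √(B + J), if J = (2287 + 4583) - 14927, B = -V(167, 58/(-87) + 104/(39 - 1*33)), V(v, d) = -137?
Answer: 12*I*√55 ≈ 88.994*I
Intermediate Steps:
B = 137 (B = -1*(-137) = 137)
J = -8057 (J = 6870 - 14927 = -8057)
√(B + J) = √(137 - 8057) = √(-7920) = 12*I*√55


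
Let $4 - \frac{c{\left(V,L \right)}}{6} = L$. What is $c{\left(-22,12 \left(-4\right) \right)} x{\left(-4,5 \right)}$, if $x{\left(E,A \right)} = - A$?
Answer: $-1560$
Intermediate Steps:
$c{\left(V,L \right)} = 24 - 6 L$
$c{\left(-22,12 \left(-4\right) \right)} x{\left(-4,5 \right)} = \left(24 - 6 \cdot 12 \left(-4\right)\right) \left(\left(-1\right) 5\right) = \left(24 - -288\right) \left(-5\right) = \left(24 + 288\right) \left(-5\right) = 312 \left(-5\right) = -1560$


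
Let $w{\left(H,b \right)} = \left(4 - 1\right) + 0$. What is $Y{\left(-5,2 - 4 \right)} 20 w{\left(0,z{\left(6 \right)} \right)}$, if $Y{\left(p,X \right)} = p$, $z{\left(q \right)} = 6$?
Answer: $-300$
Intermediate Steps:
$w{\left(H,b \right)} = 3$ ($w{\left(H,b \right)} = 3 + 0 = 3$)
$Y{\left(-5,2 - 4 \right)} 20 w{\left(0,z{\left(6 \right)} \right)} = \left(-5\right) 20 \cdot 3 = \left(-100\right) 3 = -300$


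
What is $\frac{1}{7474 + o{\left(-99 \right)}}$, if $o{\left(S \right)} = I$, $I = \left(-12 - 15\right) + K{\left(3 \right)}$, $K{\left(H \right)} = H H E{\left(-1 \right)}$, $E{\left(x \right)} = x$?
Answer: $\frac{1}{7438} \approx 0.00013444$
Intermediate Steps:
$K{\left(H \right)} = - H^{2}$ ($K{\left(H \right)} = H H \left(-1\right) = H^{2} \left(-1\right) = - H^{2}$)
$I = -36$ ($I = \left(-12 - 15\right) - 3^{2} = -27 - 9 = -36$)
$o{\left(S \right)} = -36$
$\frac{1}{7474 + o{\left(-99 \right)}} = \frac{1}{7474 - 36} = \frac{1}{7438}$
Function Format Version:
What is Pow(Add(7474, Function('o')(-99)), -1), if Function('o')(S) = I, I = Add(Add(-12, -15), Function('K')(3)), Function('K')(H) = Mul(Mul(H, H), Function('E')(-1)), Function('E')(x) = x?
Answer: Rational(1, 7438) ≈ 0.00013444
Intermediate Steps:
Function('K')(H) = Mul(-1, Pow(H, 2)) (Function('K')(H) = Mul(Mul(H, H), -1) = Mul(Pow(H, 2), -1) = Mul(-1, Pow(H, 2)))
I = -36 (I = Add(Add(-12, -15), Mul(-1, Pow(3, 2))) = Add(-27, Mul(-1, 9)) = Add(-27, -9) = -36)
Function('o')(S) = -36
Pow(Add(7474, Function('o')(-99)), -1) = Pow(Add(7474, -36), -1) = Pow(7438, -1) = Rational(1, 7438)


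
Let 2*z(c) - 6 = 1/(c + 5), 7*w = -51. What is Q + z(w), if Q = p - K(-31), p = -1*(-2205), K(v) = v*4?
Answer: 74617/32 ≈ 2331.8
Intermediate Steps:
w = -51/7 (w = (⅐)*(-51) = -51/7 ≈ -7.2857)
z(c) = 3 + 1/(2*(5 + c)) (z(c) = 3 + 1/(2*(c + 5)) = 3 + 1/(2*(5 + c)))
K(v) = 4*v
p = 2205
Q = 2329 (Q = 2205 - 4*(-31) = 2205 - 1*(-124) = 2205 + 124 = 2329)
Q + z(w) = 2329 + (31 + 6*(-51/7))/(2*(5 - 51/7)) = 2329 + (31 - 306/7)/(2*(-16/7)) = 2329 + (½)*(-7/16)*(-89/7) = 2329 + 89/32 = 74617/32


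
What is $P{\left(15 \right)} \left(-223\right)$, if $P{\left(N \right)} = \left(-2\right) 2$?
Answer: $892$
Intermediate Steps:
$P{\left(N \right)} = -4$
$P{\left(15 \right)} \left(-223\right) = \left(-4\right) \left(-223\right) = 892$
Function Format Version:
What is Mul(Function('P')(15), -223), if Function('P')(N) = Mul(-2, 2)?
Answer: 892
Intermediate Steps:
Function('P')(N) = -4
Mul(Function('P')(15), -223) = Mul(-4, -223) = 892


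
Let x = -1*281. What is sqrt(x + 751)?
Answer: sqrt(470) ≈ 21.679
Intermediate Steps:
x = -281
sqrt(x + 751) = sqrt(-281 + 751) = sqrt(470)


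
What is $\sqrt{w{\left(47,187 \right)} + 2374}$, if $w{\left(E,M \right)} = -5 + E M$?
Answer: $\sqrt{11158} \approx 105.63$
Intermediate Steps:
$\sqrt{w{\left(47,187 \right)} + 2374} = \sqrt{\left(-5 + 47 \cdot 187\right) + 2374} = \sqrt{\left(-5 + 8789\right) + 2374} = \sqrt{8784 + 2374} = \sqrt{11158}$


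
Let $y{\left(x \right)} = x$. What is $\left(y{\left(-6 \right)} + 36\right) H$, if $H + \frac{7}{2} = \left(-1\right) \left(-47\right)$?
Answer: $1305$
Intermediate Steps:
$H = \frac{87}{2}$ ($H = - \frac{7}{2} - -47 = - \frac{7}{2} + 47 = \frac{87}{2} \approx 43.5$)
$\left(y{\left(-6 \right)} + 36\right) H = \left(-6 + 36\right) \frac{87}{2} = 30 \cdot \frac{87}{2} = 1305$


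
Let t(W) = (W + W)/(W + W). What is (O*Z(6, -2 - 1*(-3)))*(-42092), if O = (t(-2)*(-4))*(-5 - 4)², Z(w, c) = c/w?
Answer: 2272968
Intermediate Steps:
t(W) = 1 (t(W) = (2*W)/((2*W)) = (2*W)*(1/(2*W)) = 1)
O = -324 (O = (1*(-4))*(-5 - 4)² = -4*(-9)² = -4*81 = -324)
(O*Z(6, -2 - 1*(-3)))*(-42092) = -324*(-2 - 1*(-3))/6*(-42092) = -324*(-2 + 3)/6*(-42092) = -324/6*(-42092) = -324*⅙*(-42092) = -54*(-42092) = 2272968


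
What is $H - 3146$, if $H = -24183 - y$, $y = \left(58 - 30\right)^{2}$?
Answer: $-28113$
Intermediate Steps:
$y = 784$ ($y = 28^{2} = 784$)
$H = -24967$ ($H = -24183 - 784 = -24967$)
$H - 3146 = -24967 - 3146 = -28113$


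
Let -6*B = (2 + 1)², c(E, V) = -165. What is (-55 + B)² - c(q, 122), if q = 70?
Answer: 13429/4 ≈ 3357.3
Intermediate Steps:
B = -3/2 (B = -(2 + 1)²/6 = -⅙*3² = -⅙*9 = -3/2 ≈ -1.5000)
(-55 + B)² - c(q, 122) = (-55 - 3/2)² - 1*(-165) = (-113/2)² + 165 = 12769/4 + 165 = 13429/4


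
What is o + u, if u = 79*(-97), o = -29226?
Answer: -36889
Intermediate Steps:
u = -7663
o + u = -29226 - 7663 = -36889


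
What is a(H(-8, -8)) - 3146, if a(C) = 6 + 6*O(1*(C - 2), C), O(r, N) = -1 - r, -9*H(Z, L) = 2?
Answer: -9398/3 ≈ -3132.7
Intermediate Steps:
H(Z, L) = -2/9 (H(Z, L) = -⅑*2 = -2/9)
a(C) = 12 - 6*C (a(C) = 6 + 6*(-1 - (C - 2)) = 6 + 6*(-1 - (-2 + C)) = 6 + 6*(-1 + (2 - C)) = 6 + 6*(1 - C) = 6 + (6 - 6*C) = 12 - 6*C)
a(H(-8, -8)) - 3146 = (12 - 6*(-2/9)) - 3146 = (12 + 4/3) - 3146 = 40/3 - 3146 = -9398/3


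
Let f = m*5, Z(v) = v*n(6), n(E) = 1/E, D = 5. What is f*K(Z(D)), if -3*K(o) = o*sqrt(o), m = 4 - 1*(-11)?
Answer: -125*sqrt(30)/36 ≈ -19.018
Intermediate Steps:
m = 15 (m = 4 + 11 = 15)
Z(v) = v/6
K(o) = -o**(3/2)/3 (K(o) = -o*sqrt(o)/3 = -o**(3/2)/3)
f = 75 (f = 15*5 = 75)
f*K(Z(D)) = 75*(-5*sqrt(30)/36/3) = 75*(-5*sqrt(30)/108) = -125*sqrt(30)/36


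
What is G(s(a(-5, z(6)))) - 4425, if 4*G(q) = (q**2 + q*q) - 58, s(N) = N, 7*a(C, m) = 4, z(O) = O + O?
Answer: -435055/98 ≈ -4439.3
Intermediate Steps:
z(O) = 2*O
a(C, m) = 4/7 (a(C, m) = (1/7)*4 = 4/7)
G(q) = -29/2 + q**2/2 (G(q) = ((q**2 + q*q) - 58)/4 = ((q**2 + q**2) - 58)/4 = (2*q**2 - 58)/4 = (-58 + 2*q**2)/4 = -29/2 + q**2/2)
G(s(a(-5, z(6)))) - 4425 = (-29/2 + (4/7)**2/2) - 4425 = (-29/2 + (1/2)*(16/49)) - 4425 = (-29/2 + 8/49) - 4425 = -1405/98 - 4425 = -435055/98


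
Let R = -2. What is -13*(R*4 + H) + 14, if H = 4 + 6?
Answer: -12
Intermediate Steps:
H = 10
-13*(R*4 + H) + 14 = -13*(-2*4 + 10) + 14 = -13*(-8 + 10) + 14 = -13*2 + 14 = -26 + 14 = -12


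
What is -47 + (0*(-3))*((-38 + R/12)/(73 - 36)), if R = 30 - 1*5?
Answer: -47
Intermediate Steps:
R = 25 (R = 30 - 5 = 25)
-47 + (0*(-3))*((-38 + R/12)/(73 - 36)) = -47 + (0*(-3))*((-38 + 25/12)/(73 - 36)) = -47 + 0*((-38 + 25*(1/12))/37) = -47 + 0*((-38 + 25/12)*(1/37)) = -47 + 0*(-431/12*1/37) = -47 + 0*(-431/444) = -47 + 0 = -47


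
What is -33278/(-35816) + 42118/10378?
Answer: 463464343/92924612 ≈ 4.9875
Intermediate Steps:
-33278/(-35816) + 42118/10378 = -33278*(-1/35816) + 42118*(1/10378) = 16639/17908 + 21059/5189 = 463464343/92924612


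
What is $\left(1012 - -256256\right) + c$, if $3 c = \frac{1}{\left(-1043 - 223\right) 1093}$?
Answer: $\frac{1067974523351}{4151214} \approx 2.5727 \cdot 10^{5}$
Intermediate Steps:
$c = - \frac{1}{4151214}$ ($c = \frac{1}{3 \left(-1043 - 223\right) 1093} = \frac{1}{3 \left(\left(-1266\right) 1093\right)} = \frac{1}{3 \left(-1383738\right)} = \frac{1}{3} \left(- \frac{1}{1383738}\right) = - \frac{1}{4151214} \approx -2.4089 \cdot 10^{-7}$)
$\left(1012 - -256256\right) + c = \left(1012 - -256256\right) - \frac{1}{4151214} = \left(1012 + 256256\right) - \frac{1}{4151214} = 257268 - \frac{1}{4151214} = \frac{1067974523351}{4151214}$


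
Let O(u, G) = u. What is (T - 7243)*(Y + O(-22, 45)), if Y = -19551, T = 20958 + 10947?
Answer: -482709326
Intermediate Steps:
T = 31905
(T - 7243)*(Y + O(-22, 45)) = (31905 - 7243)*(-19551 - 22) = 24662*(-19573) = -482709326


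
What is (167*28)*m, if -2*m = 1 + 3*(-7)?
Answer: 46760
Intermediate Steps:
m = 10 (m = -(1 + 3*(-7))/2 = -(1 - 21)/2 = -1/2*(-20) = 10)
(167*28)*m = (167*28)*10 = 4676*10 = 46760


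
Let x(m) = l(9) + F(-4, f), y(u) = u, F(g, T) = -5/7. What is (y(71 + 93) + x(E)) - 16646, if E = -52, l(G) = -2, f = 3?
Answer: -115393/7 ≈ -16485.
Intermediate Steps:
F(g, T) = -5/7 (F(g, T) = -5*1/7 = -5/7)
x(m) = -19/7 (x(m) = -2 - 5/7 = -19/7)
(y(71 + 93) + x(E)) - 16646 = ((71 + 93) - 19/7) - 16646 = (164 - 19/7) - 16646 = 1129/7 - 16646 = -115393/7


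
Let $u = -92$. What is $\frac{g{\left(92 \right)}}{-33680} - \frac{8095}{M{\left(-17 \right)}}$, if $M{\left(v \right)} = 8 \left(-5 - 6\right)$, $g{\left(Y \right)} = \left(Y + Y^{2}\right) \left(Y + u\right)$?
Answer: $\frac{8095}{88} \approx 91.989$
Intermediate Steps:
$g{\left(Y \right)} = \left(-92 + Y\right) \left(Y + Y^{2}\right)$ ($g{\left(Y \right)} = \left(Y + Y^{2}\right) \left(Y - 92\right) = \left(Y + Y^{2}\right) \left(-92 + Y\right) = \left(-92 + Y\right) \left(Y + Y^{2}\right)$)
$M{\left(v \right)} = -88$ ($M{\left(v \right)} = 8 \left(-11\right) = -88$)
$\frac{g{\left(92 \right)}}{-33680} - \frac{8095}{M{\left(-17 \right)}} = \frac{92 \left(-92 + 92^{2} - 8372\right)}{-33680} - \frac{8095}{-88} = 92 \left(-92 + 8464 - 8372\right) \left(- \frac{1}{33680}\right) - - \frac{8095}{88} = 92 \cdot 0 \left(- \frac{1}{33680}\right) + \frac{8095}{88} = 0 \left(- \frac{1}{33680}\right) + \frac{8095}{88} = 0 + \frac{8095}{88} = \frac{8095}{88}$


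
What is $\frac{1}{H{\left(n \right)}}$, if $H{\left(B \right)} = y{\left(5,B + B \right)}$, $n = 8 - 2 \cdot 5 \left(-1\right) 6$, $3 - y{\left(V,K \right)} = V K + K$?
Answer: $- \frac{1}{813} \approx -0.00123$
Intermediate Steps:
$y{\left(V,K \right)} = 3 - K - K V$ ($y{\left(V,K \right)} = 3 - \left(V K + K\right) = 3 - \left(K V + K\right) = 3 - \left(K + K V\right) = 3 - K - K V$)
$n = 68$ ($n = 8 - 2 \left(\left(-5\right) 6\right) = 8 - -60 = 8 + 60 = 68$)
$H{\left(B \right)} = 3 - 12 B$ ($H{\left(B \right)} = 3 - \left(B + B\right) - \left(B + B\right) 5 = 3 - 2 B - 2 B 5 = 3 - 2 B - 10 B = 3 - 12 B$)
$\frac{1}{H{\left(n \right)}} = \frac{1}{3 - 816} = \frac{1}{-813} = - \frac{1}{813}$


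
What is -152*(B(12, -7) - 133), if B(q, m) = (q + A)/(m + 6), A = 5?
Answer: 22800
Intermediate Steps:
B(q, m) = (5 + q)/(6 + m) (B(q, m) = (q + 5)/(m + 6) = (5 + q)/(6 + m))
-152*(B(12, -7) - 133) = -152*((5 + 12)/(6 - 7) - 133) = -152*(17/(-1) - 133) = -152*(-1*17 - 133) = -152*(-17 - 133) = -152*(-150) = 22800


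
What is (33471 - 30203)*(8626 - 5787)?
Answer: 9277852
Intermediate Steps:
(33471 - 30203)*(8626 - 5787) = 3268*2839 = 9277852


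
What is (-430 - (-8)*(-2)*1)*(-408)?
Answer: 181968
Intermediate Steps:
(-430 - (-8)*(-2)*1)*(-408) = (-430 - 4*4*1)*(-408) = (-430 - 16*1)*(-408) = (-430 - 16)*(-408) = -446*(-408) = 181968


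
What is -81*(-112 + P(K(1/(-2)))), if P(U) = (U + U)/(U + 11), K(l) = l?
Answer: 63558/7 ≈ 9079.7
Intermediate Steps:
P(U) = 2*U/(11 + U) (P(U) = (2*U)/(11 + U) = 2*U/(11 + U))
-81*(-112 + P(K(1/(-2)))) = -81*(-112 + 2/(-2*(11 + 1/(-2)))) = -81*(-112 + 2*(-½)/(11 - ½)) = -81*(-112 + 2*(-½)/(21/2)) = -81*(-112 + 2*(-½)*(2/21)) = -81*(-112 - 2/21) = -81*(-2354/21) = 63558/7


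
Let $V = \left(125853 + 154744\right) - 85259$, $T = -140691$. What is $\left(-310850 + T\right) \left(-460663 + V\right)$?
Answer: $119805115825$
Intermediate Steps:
$V = 195338$ ($V = 280597 - 85259 = 195338$)
$\left(-310850 + T\right) \left(-460663 + V\right) = \left(-310850 - 140691\right) \left(-460663 + 195338\right) = \left(-451541\right) \left(-265325\right) = 119805115825$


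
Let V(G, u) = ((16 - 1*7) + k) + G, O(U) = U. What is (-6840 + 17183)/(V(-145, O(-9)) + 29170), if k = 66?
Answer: 10343/29100 ≈ 0.35543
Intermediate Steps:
V(G, u) = 75 + G (V(G, u) = ((16 - 1*7) + 66) + G = ((16 - 7) + 66) + G = (9 + 66) + G = 75 + G)
(-6840 + 17183)/(V(-145, O(-9)) + 29170) = (-6840 + 17183)/((75 - 145) + 29170) = 10343/(-70 + 29170) = 10343/29100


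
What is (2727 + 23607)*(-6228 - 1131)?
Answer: -193791906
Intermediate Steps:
(2727 + 23607)*(-6228 - 1131) = 26334*(-7359) = -193791906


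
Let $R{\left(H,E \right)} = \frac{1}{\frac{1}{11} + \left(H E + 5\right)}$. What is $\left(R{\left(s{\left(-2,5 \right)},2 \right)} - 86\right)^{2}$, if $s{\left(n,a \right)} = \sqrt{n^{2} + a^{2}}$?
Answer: $\frac{219968928653}{29702500} - \frac{28374984 \sqrt{29}}{7425625} \approx 7385.2$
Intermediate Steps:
$s{\left(n,a \right)} = \sqrt{a^{2} + n^{2}}$
$R{\left(H,E \right)} = \frac{1}{\frac{56}{11} + E H}$ ($R{\left(H,E \right)} = \frac{1}{\frac{1}{11} + \left(E H + 5\right)} = \frac{1}{\frac{1}{11} + \left(5 + E H\right)} = \frac{1}{\frac{56}{11} + E H}$)
$\left(R{\left(s{\left(-2,5 \right)},2 \right)} - 86\right)^{2} = \left(\frac{11}{56 + 11 \cdot 2 \sqrt{5^{2} + \left(-2\right)^{2}}} - 86\right)^{2} = \left(\frac{11}{56 + 11 \cdot 2 \sqrt{25 + 4}} - 86\right)^{2} = \left(\frac{11}{56 + 11 \cdot 2 \sqrt{29}} - 86\right)^{2} = \left(\frac{11}{56 + 22 \sqrt{29}} - 86\right)^{2} = \left(-86 + \frac{11}{56 + 22 \sqrt{29}}\right)^{2}$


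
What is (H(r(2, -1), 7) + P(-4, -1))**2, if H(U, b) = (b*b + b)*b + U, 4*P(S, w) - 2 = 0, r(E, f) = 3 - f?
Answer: 628849/4 ≈ 1.5721e+5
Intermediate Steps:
P(S, w) = 1/2 (P(S, w) = 1/2 + (1/4)*0 = 1/2 + 0 = 1/2)
H(U, b) = U + b*(b + b**2) (H(U, b) = (b**2 + b)*b + U = (b + b**2)*b + U = b*(b + b**2) + U = U + b*(b + b**2))
(H(r(2, -1), 7) + P(-4, -1))**2 = (((3 - 1*(-1)) + 7**2 + 7**3) + 1/2)**2 = (((3 + 1) + 49 + 343) + 1/2)**2 = ((4 + 49 + 343) + 1/2)**2 = (396 + 1/2)**2 = (793/2)**2 = 628849/4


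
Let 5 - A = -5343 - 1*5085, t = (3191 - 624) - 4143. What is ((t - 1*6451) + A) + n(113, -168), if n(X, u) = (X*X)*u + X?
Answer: -2142673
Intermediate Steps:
t = -1576 (t = 2567 - 4143 = -1576)
n(X, u) = X + u*X² (n(X, u) = X²*u + X = u*X² + X = X + u*X²)
A = 10433 (A = 5 - (-5343 - 1*5085) = 5 - (-5343 - 5085) = 5 - 1*(-10428) = 5 + 10428 = 10433)
((t - 1*6451) + A) + n(113, -168) = ((-1576 - 1*6451) + 10433) + 113*(1 + 113*(-168)) = ((-1576 - 6451) + 10433) + 113*(1 - 18984) = (-8027 + 10433) + 113*(-18983) = 2406 - 2145079 = -2142673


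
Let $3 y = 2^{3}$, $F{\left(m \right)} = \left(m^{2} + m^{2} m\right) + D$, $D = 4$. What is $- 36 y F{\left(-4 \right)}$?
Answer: $4224$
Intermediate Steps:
$F{\left(m \right)} = 4 + m^{2} + m^{3}$ ($F{\left(m \right)} = \left(m^{2} + m^{2} m\right) + 4 = \left(m^{2} + m^{3}\right) + 4 = 4 + m^{2} + m^{3}$)
$y = \frac{8}{3}$ ($y = \frac{2^{3}}{3} = \frac{1}{3} \cdot 8 = \frac{8}{3} \approx 2.6667$)
$- 36 y F{\left(-4 \right)} = \left(-36\right) \frac{8}{3} \left(4 + \left(-4\right)^{2} + \left(-4\right)^{3}\right) = - 96 \left(4 + 16 - 64\right) = \left(-96\right) \left(-44\right) = 4224$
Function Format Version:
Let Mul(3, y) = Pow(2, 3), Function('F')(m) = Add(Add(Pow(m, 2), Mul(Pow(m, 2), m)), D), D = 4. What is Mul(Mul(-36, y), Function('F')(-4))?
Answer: 4224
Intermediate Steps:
Function('F')(m) = Add(4, Pow(m, 2), Pow(m, 3)) (Function('F')(m) = Add(Add(Pow(m, 2), Mul(Pow(m, 2), m)), 4) = Add(Add(Pow(m, 2), Pow(m, 3)), 4) = Add(4, Pow(m, 2), Pow(m, 3)))
y = Rational(8, 3) (y = Mul(Rational(1, 3), Pow(2, 3)) = Mul(Rational(1, 3), 8) = Rational(8, 3) ≈ 2.6667)
Mul(Mul(-36, y), Function('F')(-4)) = Mul(Mul(-36, Rational(8, 3)), Add(4, Pow(-4, 2), Pow(-4, 3))) = Mul(-96, Add(4, 16, -64)) = Mul(-96, -44) = 4224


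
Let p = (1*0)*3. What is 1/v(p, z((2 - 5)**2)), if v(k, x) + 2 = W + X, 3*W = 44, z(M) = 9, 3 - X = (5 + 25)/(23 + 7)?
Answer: 3/44 ≈ 0.068182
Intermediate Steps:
X = 2 (X = 3 - (5 + 25)/(23 + 7) = 3 - 30/30 = 3 - 1*1 = 3 - 1 = 2)
W = 44/3 (W = (1/3)*44 = 44/3 ≈ 14.667)
p = 0 (p = 0*3 = 0)
v(k, x) = 44/3 (v(k, x) = -2 + (44/3 + 2) = -2 + 50/3 = 44/3)
1/v(p, z((2 - 5)**2)) = 1/(44/3) = 3/44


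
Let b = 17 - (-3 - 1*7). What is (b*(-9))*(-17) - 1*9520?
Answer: -5389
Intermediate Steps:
b = 27 (b = 17 - (-3 - 7) = 17 - 1*(-10) = 17 + 10 = 27)
(b*(-9))*(-17) - 1*9520 = (27*(-9))*(-17) - 1*9520 = -243*(-17) - 9520 = 4131 - 9520 = -5389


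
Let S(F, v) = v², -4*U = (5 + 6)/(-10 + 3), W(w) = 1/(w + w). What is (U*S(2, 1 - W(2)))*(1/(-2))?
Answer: -99/896 ≈ -0.11049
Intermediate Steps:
W(w) = 1/(2*w)
U = 11/28 (U = -(5 + 6)/(4*(-10 + 3)) = -11/(4*(-7)) = -11*(-1)/(4*7) = -¼*(-11/7) = 11/28 ≈ 0.39286)
(U*S(2, 1 - W(2)))*(1/(-2)) = (11*(1 - 1/(2*2))²/28)*(1/(-2)) = (11*(1 - 1/(2*2))²/28)*(1*(-½)) = (11*(1 - 1*¼)²/28)*(-½) = (11*(1 - ¼)²/28)*(-½) = (11*(¾)²/28)*(-½) = ((11/28)*(9/16))*(-½) = (99/448)*(-½) = -99/896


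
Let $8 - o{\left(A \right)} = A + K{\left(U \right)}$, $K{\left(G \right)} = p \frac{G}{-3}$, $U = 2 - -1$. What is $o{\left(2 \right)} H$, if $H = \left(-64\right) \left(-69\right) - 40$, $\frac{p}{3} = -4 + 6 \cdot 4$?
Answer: $288816$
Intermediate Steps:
$p = 60$ ($p = 3 \left(-4 + 6 \cdot 4\right) = 3 \left(-4 + 24\right) = 3 \cdot 20 = 60$)
$H = 4376$ ($H = 4416 - 40 = 4376$)
$U = 3$ ($U = 2 + 1 = 3$)
$K{\left(G \right)} = - 20 G$ ($K{\left(G \right)} = 60 \frac{G}{-3} = 60 G \left(- \frac{1}{3}\right) = 60 \left(- \frac{G}{3}\right) = - 20 G$)
$o{\left(A \right)} = 68 - A$ ($o{\left(A \right)} = 8 - \left(A - 60\right) = 8 - \left(-60 + A\right) = 68 - A$)
$o{\left(2 \right)} H = \left(68 - 2\right) 4376 = 66 \cdot 4376 = 288816$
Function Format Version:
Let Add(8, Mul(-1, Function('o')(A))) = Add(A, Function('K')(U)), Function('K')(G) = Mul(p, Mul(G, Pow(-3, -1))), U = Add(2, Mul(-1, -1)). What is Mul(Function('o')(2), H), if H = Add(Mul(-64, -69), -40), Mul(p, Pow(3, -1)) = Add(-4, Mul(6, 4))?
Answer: 288816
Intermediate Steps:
p = 60 (p = Mul(3, Add(-4, Mul(6, 4))) = Mul(3, Add(-4, 24)) = Mul(3, 20) = 60)
H = 4376 (H = Add(4416, -40) = 4376)
U = 3 (U = Add(2, 1) = 3)
Function('K')(G) = Mul(-20, G) (Function('K')(G) = Mul(60, Mul(G, Pow(-3, -1))) = Mul(60, Mul(G, Rational(-1, 3))) = Mul(60, Mul(Rational(-1, 3), G)) = Mul(-20, G))
Function('o')(A) = Add(68, Mul(-1, A)) (Function('o')(A) = Add(8, Mul(-1, Add(A, Mul(-20, 3)))) = Add(8, Mul(-1, Add(A, -60))) = Add(8, Mul(-1, Add(-60, A))) = Add(8, Add(60, Mul(-1, A))) = Add(68, Mul(-1, A)))
Mul(Function('o')(2), H) = Mul(Add(68, Mul(-1, 2)), 4376) = Mul(Add(68, -2), 4376) = Mul(66, 4376) = 288816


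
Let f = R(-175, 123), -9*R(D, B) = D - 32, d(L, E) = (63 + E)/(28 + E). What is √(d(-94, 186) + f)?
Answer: √1106594/214 ≈ 4.9156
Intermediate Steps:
d(L, E) = (63 + E)/(28 + E)
R(D, B) = 32/9 - D/9 (R(D, B) = -(D - 32)/9 = -(-32 + D)/9 = 32/9 - D/9)
f = 23 (f = 32/9 - ⅑*(-175) = 32/9 + 175/9 = 23)
√(d(-94, 186) + f) = √((63 + 186)/(28 + 186) + 23) = √(249/214 + 23) = √(5171/214) = √1106594/214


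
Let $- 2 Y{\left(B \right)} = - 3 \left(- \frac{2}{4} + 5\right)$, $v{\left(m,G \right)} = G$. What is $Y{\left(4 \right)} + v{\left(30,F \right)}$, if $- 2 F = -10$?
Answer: $\frac{47}{4} \approx 11.75$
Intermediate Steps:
$F = 5$ ($F = \left(- \frac{1}{2}\right) \left(-10\right) = 5$)
$Y{\left(B \right)} = \frac{27}{4}$ ($Y{\left(B \right)} = - \frac{\left(-3\right) \left(- \frac{2}{4} + 5\right)}{2} = - \frac{\left(-3\right) \left(\left(-2\right) \frac{1}{4} + 5\right)}{2} = - \frac{\left(-3\right) \left(- \frac{1}{2} + 5\right)}{2} = - \frac{\left(-3\right) \frac{9}{2}}{2} = \left(- \frac{1}{2}\right) \left(- \frac{27}{2}\right) = \frac{27}{4}$)
$Y{\left(4 \right)} + v{\left(30,F \right)} = \frac{27}{4} + 5 = \frac{47}{4}$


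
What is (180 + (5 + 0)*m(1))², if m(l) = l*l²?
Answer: 34225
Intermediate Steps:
m(l) = l³
(180 + (5 + 0)*m(1))² = (180 + (5 + 0)*1³)² = (180 + 5*1)² = (180 + 5)² = 185² = 34225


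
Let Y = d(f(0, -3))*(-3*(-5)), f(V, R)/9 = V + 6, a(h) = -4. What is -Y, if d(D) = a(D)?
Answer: 60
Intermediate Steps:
f(V, R) = 54 + 9*V (f(V, R) = 9*(V + 6) = 9*(6 + V) = 54 + 9*V)
d(D) = -4
Y = -60 (Y = -(-12)*(-5) = -4*15 = -60)
-Y = -1*(-60) = 60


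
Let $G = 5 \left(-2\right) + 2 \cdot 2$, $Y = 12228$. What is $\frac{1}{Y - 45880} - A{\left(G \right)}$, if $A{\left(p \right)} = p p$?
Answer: $- \frac{1211473}{33652} \approx -36.0$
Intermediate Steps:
$G = -6$ ($G = -10 + 4 = -6$)
$A{\left(p \right)} = p^{2}$
$\frac{1}{Y - 45880} - A{\left(G \right)} = \frac{1}{12228 - 45880} - \left(-6\right)^{2} = \frac{1}{-33652} - 36 = - \frac{1}{33652} - 36 = - \frac{1211473}{33652}$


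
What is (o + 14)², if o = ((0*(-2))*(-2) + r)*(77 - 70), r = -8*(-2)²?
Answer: 44100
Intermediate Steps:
r = -32 (r = -8*4 = -32)
o = -224 (o = ((0*(-2))*(-2) - 32)*(77 - 70) = (0*(-2) - 32)*7 = (0 - 32)*7 = -32*7 = -224)
(o + 14)² = (-224 + 14)² = (-210)² = 44100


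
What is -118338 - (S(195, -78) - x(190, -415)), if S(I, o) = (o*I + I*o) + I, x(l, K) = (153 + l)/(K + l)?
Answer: -19825768/225 ≈ -88115.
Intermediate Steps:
x(l, K) = (153 + l)/(K + l)
S(I, o) = I + 2*I*o (S(I, o) = (I*o + I*o) + I = 2*I*o + I = I + 2*I*o)
-118338 - (S(195, -78) - x(190, -415)) = -118338 - (195*(1 + 2*(-78)) - (153 + 190)/(-415 + 190)) = -118338 - (195*(1 - 156) - 343/(-225)) = -118338 - (195*(-155) - (-1)*343/225) = -118338 - (-30225 - 1*(-343/225)) = -118338 - (-30225 + 343/225) = -118338 - 1*(-6800282/225) = -118338 + 6800282/225 = -19825768/225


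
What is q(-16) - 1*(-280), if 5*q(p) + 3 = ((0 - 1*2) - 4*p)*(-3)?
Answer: 1211/5 ≈ 242.20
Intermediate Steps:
q(p) = 3/5 + 12*p/5 (q(p) = -3/5 + (((0 - 1*2) - 4*p)*(-3))/5 = -3/5 + (((0 - 2) - 4*p)*(-3))/5 = -3/5 + ((-2 - 4*p)*(-3))/5 = -3/5 + (6 + 12*p)/5 = -3/5 + (6/5 + 12*p/5) = 3/5 + 12*p/5)
q(-16) - 1*(-280) = (3/5 + (12/5)*(-16)) - 1*(-280) = (3/5 - 192/5) + 280 = -189/5 + 280 = 1211/5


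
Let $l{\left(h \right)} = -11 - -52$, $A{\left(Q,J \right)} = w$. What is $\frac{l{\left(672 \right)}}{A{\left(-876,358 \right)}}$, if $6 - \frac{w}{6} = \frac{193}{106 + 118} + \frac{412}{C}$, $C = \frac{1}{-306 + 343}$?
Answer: $- \frac{4592}{10240515} \approx -0.00044842$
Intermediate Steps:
$C = \frac{1}{37} \approx 0.027027$
$w = - \frac{10240515}{112}$ ($w = 36 - 6 \left(\frac{193}{106 + 118} + 412 \frac{1}{\frac{1}{37}}\right) = 36 - 6 \left(\frac{193}{224} + 412 \cdot 37\right) = 36 - 6 \left(193 \cdot \frac{1}{224} + 15244\right) = 36 - 6 \left(\frac{193}{224} + 15244\right) = 36 - \frac{10244547}{112} = - \frac{10240515}{112} \approx -91433.0$)
$A{\left(Q,J \right)} = - \frac{10240515}{112}$
$l{\left(h \right)} = 41$ ($l{\left(h \right)} = -11 + 52 = 41$)
$\frac{l{\left(672 \right)}}{A{\left(-876,358 \right)}} = \frac{41}{- \frac{10240515}{112}} = 41 \left(- \frac{112}{10240515}\right) = - \frac{4592}{10240515}$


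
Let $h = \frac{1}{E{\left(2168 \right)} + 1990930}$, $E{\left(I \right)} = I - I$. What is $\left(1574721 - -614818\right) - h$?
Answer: $\frac{4359218881269}{1990930} \approx 2.1895 \cdot 10^{6}$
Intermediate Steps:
$E{\left(I \right)} = 0$
$h = \frac{1}{1990930}$ ($h = \frac{1}{0 + 1990930} = \frac{1}{1990930} \approx 5.0228 \cdot 10^{-7}$)
$\left(1574721 - -614818\right) - h = \left(1574721 - -614818\right) - \frac{1}{1990930} = \left(1574721 + 614818\right) - \frac{1}{1990930} = 2189539 - \frac{1}{1990930} = \frac{4359218881269}{1990930}$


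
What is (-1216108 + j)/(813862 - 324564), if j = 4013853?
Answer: 2797745/489298 ≈ 5.7179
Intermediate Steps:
(-1216108 + j)/(813862 - 324564) = (-1216108 + 4013853)/(813862 - 324564) = 2797745/489298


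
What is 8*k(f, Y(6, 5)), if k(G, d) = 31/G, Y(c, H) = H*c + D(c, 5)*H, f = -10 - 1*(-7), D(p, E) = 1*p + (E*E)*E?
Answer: -248/3 ≈ -82.667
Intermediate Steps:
D(p, E) = p + E**3 (D(p, E) = p + E**2*E = p + E**3)
f = -3 (f = -10 + 7 = -3)
Y(c, H) = H*c + H*(125 + c) (Y(c, H) = H*c + (c + 5**3)*H = H*c + (c + 125)*H = H*c + (125 + c)*H = H*c + H*(125 + c))
8*k(f, Y(6, 5)) = 8*(31/(-3)) = 8*(31*(-1/3)) = 8*(-31/3) = -248/3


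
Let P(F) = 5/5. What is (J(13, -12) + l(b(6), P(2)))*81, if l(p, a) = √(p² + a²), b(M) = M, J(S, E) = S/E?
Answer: -351/4 + 81*√37 ≈ 404.95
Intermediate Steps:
P(F) = 1 (P(F) = 5*(⅕) = 1)
l(p, a) = √(a² + p²)
(J(13, -12) + l(b(6), P(2)))*81 = (13/(-12) + √(1² + 6²))*81 = (13*(-1/12) + √(1 + 36))*81 = (-13/12 + √37)*81 = -351/4 + 81*√37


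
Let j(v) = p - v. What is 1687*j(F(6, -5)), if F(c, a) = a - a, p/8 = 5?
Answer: 67480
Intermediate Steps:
p = 40 (p = 8*5 = 40)
F(c, a) = 0
j(v) = 40 - v
1687*j(F(6, -5)) = 1687*(40 - 1*0) = 1687*(40 + 0) = 1687*40 = 67480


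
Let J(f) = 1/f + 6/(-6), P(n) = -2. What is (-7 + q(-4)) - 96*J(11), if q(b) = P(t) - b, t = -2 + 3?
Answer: 905/11 ≈ 82.273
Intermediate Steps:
t = 1
J(f) = -1 + 1/f (J(f) = 1/f + 6*(-⅙) = 1/f - 1 = -1 + 1/f)
q(b) = -2 - b
(-7 + q(-4)) - 96*J(11) = (-7 + (-2 - 1*(-4))) - 96*(1 - 1*11)/11 = (-7 + (-2 + 4)) - 96*(1 - 11)/11 = (-7 + 2) - 96*(-10)/11 = -5 - 96*(-10/11) = -5 + 960/11 = 905/11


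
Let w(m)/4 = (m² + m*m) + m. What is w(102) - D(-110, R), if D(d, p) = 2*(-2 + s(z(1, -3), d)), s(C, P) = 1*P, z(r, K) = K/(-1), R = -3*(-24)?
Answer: 83864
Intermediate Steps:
R = 72
z(r, K) = -K (z(r, K) = K*(-1) = -K)
s(C, P) = P
w(m) = 4*m + 8*m² (w(m) = 4*((m² + m*m) + m) = 4*((m² + m²) + m) = 4*(2*m² + m) = 4*(m + 2*m²) = 4*m + 8*m²)
D(d, p) = -4 + 2*d (D(d, p) = 2*(-2 + d) = -4 + 2*d)
w(102) - D(-110, R) = 4*102*(1 + 2*102) - (-4 + 2*(-110)) = 4*102*(1 + 204) - (-4 - 220) = 4*102*205 - 1*(-224) = 83640 + 224 = 83864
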